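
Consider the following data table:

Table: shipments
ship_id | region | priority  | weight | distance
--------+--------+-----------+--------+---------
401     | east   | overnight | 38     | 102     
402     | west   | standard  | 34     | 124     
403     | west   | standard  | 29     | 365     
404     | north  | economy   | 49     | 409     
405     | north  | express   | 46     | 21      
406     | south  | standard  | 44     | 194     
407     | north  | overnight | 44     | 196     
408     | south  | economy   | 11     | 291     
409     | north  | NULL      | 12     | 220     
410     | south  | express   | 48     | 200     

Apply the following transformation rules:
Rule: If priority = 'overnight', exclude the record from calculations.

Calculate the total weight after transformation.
273

Step 1: Identify records where priority = 'overnight'
Step 2: The excluded records sum to 82
Step 3: Original total weight = 355
Step 4: Remaining total = 355 - 82 = 273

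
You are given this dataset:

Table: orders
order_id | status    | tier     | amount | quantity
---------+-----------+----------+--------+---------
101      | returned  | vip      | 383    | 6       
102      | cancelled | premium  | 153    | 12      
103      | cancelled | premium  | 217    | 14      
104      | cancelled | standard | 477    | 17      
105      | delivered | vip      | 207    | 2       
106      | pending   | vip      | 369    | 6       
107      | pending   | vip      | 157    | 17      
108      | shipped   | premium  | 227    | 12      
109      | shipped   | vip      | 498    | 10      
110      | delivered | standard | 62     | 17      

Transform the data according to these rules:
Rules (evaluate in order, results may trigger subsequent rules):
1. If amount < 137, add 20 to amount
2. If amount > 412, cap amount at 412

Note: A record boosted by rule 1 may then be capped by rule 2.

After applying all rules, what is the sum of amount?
2619

Step 1: Apply rule 1 to records with amount < 137
  - 1 records get bonus of 20
  - Of these, 0 records then exceed 412 and get capped
Step 2: Apply rule 2 to records with amount > 412
  - 2 records (original) are capped
Step 3: Calculate final sum = 2619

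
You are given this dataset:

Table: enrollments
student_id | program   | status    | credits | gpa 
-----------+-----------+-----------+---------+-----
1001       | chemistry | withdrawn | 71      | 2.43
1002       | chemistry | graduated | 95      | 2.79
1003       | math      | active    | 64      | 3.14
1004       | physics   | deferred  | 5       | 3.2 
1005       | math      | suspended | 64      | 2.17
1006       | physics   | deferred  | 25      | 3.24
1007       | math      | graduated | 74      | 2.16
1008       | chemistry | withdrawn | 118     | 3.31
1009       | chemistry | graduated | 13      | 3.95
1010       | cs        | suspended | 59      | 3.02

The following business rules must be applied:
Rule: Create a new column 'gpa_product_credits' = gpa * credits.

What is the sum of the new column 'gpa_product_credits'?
1654.37

Step 1: For each record, compute gpa * credits
Example calculations:
  2.43 * 71 = 172.53
  2.79 * 95 = 265.05
  3.14 * 64 = 200.96
  ...
Step 2: Sum all derived values
Step 3: Total = 1654.37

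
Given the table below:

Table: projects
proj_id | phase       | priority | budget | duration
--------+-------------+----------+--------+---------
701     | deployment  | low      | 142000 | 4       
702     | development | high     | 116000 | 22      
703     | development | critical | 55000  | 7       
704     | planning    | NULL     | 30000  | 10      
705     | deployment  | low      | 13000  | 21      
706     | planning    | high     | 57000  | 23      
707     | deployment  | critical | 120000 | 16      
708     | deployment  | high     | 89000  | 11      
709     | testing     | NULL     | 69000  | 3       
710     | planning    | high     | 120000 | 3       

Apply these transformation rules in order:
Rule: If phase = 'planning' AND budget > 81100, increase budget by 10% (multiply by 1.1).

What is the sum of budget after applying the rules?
823000.0

Step 1: Find records where phase = 'planning' AND budget > 81100
Step 2: 1 records match, summing to 120000
Step 3: After multiplier: 120000 × 1.1 = 132000.0
Step 4: Unaffected records sum: 691000
Step 5: Final sum = 132000.0 + 691000 = 823000.0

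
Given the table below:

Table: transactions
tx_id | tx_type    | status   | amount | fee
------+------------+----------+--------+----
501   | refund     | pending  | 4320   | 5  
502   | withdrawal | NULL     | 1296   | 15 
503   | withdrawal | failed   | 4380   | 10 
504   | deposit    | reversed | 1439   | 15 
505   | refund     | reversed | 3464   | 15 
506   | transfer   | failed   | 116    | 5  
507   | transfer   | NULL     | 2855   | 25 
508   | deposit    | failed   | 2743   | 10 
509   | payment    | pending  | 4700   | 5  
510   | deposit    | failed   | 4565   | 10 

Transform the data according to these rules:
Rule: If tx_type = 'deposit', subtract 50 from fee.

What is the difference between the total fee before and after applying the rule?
150

Step 1: Original sum of fee = 115
Step 2: 3 records have tx_type = 'deposit'
Step 3: Each affected record changes by -50
Step 4: Total change = 3 × -50 = -150
Step 5: New sum = 115 + -150 = -35
Step 6: Difference = |-35 - 115| = 150
        (Sum decreased by 150)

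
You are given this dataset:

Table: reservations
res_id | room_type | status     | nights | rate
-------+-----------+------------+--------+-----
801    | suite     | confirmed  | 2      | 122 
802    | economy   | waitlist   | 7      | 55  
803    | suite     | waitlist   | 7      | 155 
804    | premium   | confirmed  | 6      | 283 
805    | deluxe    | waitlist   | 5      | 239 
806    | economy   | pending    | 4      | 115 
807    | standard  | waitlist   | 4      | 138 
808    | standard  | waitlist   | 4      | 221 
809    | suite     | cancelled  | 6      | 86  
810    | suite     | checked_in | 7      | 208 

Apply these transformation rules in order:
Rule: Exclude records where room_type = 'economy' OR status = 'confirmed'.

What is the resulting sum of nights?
33

Step 1: Find records where room_type = 'economy' OR status = 'confirmed'
Step 2: 4 records match, summing to 19
Step 3: Original sum: 52
Step 4: Remaining sum = 52 - 19 = 33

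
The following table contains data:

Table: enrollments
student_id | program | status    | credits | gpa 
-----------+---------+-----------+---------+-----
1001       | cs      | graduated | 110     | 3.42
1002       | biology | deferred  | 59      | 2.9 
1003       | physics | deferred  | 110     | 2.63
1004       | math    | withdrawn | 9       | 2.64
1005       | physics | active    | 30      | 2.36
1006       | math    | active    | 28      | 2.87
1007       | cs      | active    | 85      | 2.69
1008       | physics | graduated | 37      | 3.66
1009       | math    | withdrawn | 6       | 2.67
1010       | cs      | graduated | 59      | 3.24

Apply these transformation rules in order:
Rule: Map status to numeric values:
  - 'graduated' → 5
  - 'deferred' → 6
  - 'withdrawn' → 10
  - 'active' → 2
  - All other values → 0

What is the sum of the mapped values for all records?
53

Step 1: Apply mapping to each record
Step 2: Count by status:
  'graduated': 3 records × 5 = 15
  'deferred': 2 records × 6 = 12
  'withdrawn': 2 records × 10 = 20
  'active': 3 records × 2 = 6
Step 3: Sum all mapped values = 53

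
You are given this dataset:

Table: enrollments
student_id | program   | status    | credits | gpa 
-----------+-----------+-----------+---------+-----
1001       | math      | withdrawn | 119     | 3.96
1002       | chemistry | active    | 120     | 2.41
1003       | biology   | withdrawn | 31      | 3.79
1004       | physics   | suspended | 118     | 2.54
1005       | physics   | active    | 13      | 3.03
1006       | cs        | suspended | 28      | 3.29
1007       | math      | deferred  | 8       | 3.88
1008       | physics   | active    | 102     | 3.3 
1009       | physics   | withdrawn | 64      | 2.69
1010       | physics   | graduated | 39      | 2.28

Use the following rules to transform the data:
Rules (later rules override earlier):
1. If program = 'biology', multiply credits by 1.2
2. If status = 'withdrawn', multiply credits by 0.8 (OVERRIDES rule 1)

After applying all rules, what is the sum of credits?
599.2

Step 1: Rule 2 takes priority for records with status = 'withdrawn'
  - 3 records: 214 × 0.8 = 171.2
Step 2: Rule 1 applies to remaining records with program = 'biology'
  - 0 records: 0 × 1.2 = 0.0
Step 3: Other records unchanged: 428
Step 4: Final sum = 171.2 + 0.0 + 428 = 599.2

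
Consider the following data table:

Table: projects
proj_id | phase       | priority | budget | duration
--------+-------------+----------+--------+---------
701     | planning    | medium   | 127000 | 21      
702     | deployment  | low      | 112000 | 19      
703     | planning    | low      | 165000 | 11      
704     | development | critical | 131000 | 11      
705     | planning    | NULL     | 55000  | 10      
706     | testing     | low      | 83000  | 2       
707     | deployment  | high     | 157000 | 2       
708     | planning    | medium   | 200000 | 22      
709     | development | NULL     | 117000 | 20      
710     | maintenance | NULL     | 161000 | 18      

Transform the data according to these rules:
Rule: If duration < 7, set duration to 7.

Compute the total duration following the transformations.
146

Step 1: 2 records have duration < 7
Step 2: These records originally summed to 4
Step 3: After setting to minimum: 2 × 7 = 14
Step 4: Unaffected records sum: 132
Step 5: Final sum = 14 + 132 = 146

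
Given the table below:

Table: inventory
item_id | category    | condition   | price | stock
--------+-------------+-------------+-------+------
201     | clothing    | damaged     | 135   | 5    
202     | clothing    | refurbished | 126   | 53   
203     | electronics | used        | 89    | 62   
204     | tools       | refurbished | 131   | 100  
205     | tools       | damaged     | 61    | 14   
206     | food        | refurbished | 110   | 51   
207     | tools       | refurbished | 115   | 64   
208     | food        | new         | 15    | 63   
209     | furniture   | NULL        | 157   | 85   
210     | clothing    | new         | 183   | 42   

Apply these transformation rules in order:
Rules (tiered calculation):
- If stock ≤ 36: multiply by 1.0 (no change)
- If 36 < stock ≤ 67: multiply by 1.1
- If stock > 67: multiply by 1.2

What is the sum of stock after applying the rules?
609.5

Step 1: Tier 1 (stock ≤ 36): 2 records, sum = 19 × 1.0 = 19.0
Step 2: Tier 2 (36 < stock ≤ 67): 6 records, sum = 335 × 1.1 = 368.5
Step 3: Tier 3 (stock > 67): 2 records, sum = 185 × 1.2 = 222.0
Step 4: Final sum = 19.0 + 368.5 + 222.0 = 609.5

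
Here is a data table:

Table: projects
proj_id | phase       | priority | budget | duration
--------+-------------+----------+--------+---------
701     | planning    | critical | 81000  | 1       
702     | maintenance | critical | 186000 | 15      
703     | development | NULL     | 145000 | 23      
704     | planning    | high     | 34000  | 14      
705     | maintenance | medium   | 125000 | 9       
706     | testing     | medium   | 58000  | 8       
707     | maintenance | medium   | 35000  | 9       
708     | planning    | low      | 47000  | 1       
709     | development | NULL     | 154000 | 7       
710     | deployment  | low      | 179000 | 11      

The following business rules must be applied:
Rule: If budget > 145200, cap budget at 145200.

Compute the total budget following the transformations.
960600

Step 1: 3 records have budget > 145200
Step 2: These records originally summed to 519000
Step 3: After capping: 3 × 145200 = 435600
Step 4: Unaffected records sum: 525000
Step 5: Final sum = 435600 + 525000 = 960600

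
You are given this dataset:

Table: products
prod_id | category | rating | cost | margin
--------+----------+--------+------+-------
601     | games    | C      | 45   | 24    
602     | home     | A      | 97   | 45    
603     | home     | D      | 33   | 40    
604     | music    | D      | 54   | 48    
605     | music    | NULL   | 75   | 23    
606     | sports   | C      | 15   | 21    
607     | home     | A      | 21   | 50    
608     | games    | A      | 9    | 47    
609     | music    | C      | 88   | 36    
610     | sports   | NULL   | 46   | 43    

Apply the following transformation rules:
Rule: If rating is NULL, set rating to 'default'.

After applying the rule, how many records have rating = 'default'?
2

Step 1: Count records where rating IS NULL
Step 2: Found 2 records with NULL rating
Step 3: These records will have rating set to 'default'
Step 4: Records already having rating = 'default': 0
Step 5: Answer: 2 + 0 = 2 records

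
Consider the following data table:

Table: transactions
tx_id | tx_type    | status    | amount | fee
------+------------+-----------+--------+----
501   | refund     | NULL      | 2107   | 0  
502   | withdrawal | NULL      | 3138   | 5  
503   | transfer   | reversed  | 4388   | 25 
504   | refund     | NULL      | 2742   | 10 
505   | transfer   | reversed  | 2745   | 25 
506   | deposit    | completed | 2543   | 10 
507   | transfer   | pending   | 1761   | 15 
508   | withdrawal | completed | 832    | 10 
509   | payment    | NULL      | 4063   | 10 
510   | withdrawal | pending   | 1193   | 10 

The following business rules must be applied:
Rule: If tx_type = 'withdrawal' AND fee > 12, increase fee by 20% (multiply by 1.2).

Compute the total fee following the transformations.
120

Step 1: Find records where tx_type = 'withdrawal' AND fee > 12
Step 2: 0 records match, summing to 0
Step 3: After multiplier: 0 × 1.2 = 0.0
Step 4: Unaffected records sum: 120
Step 5: Final sum = 0.0 + 120 = 120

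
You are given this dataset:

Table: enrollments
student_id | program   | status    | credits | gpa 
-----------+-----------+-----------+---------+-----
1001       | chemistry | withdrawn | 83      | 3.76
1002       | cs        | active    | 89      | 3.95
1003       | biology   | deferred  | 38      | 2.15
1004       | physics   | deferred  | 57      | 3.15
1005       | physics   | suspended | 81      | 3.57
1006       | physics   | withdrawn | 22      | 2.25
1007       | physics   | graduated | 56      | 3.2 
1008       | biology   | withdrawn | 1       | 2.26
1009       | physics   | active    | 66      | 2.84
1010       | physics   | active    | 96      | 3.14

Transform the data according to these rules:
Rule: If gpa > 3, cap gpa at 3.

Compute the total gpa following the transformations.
27.5

Step 1: 6 records have gpa > 3
Step 2: These records originally summed to 20.77
Step 3: After capping: 6 × 3 = 18
Step 4: Unaffected records sum: 9.5
Step 5: Final sum = 18 + 9.5 = 27.5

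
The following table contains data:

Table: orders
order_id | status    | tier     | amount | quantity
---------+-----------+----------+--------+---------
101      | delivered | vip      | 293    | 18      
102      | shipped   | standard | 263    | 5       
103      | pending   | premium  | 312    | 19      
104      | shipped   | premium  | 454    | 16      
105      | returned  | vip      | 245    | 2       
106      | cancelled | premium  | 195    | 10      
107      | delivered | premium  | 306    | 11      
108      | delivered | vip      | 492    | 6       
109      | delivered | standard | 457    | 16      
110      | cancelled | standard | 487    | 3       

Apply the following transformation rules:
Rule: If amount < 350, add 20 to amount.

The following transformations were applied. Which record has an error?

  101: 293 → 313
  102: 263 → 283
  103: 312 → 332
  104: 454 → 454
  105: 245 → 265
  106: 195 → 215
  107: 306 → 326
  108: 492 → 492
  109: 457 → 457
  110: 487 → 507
Record 110 has an error. The correct transformed value should be 487, not 507.

Step 1: Check each record against the rule
Step 2: Record 110 has amount = 487
Step 3: Since 487 >= 350, the bonus should not have been applied
Step 4: Correct value = 487, but claimed value = 507
Conclusion: Record 110 has the error.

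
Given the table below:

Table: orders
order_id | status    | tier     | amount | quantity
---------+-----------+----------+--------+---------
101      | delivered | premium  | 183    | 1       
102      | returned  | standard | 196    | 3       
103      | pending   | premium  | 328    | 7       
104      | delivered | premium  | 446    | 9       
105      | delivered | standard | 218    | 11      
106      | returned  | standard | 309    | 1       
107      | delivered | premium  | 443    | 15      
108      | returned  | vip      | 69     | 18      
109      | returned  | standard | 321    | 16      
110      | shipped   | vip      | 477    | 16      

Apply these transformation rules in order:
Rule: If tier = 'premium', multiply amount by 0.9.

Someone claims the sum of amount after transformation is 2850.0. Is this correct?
Yes, the result is correct.

Step 1: Calculate the correct sum after transformation
Step 2: Apply multiplier 0.9 to records where tier = 'premium'
Step 3: Correct result = 2850.0
Step 4: Claimed result = 2850.0
Step 5: 2850.0 = 2850.0 ✓
Conclusion: The claimed result is correct.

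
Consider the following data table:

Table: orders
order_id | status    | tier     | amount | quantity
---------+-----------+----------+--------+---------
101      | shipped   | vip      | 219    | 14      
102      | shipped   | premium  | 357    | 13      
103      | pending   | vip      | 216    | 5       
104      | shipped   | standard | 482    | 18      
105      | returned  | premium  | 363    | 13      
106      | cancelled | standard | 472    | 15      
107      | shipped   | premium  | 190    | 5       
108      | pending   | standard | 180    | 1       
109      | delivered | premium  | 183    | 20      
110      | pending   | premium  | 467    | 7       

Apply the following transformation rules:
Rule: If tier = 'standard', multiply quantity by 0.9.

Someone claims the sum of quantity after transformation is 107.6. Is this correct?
Yes, the result is correct.

Step 1: Calculate the correct sum after transformation
Step 2: Apply multiplier 0.9 to records where tier = 'standard'
Step 3: Correct result = 107.6
Step 4: Claimed result = 107.6
Step 5: 107.6 = 107.6 ✓
Conclusion: The claimed result is correct.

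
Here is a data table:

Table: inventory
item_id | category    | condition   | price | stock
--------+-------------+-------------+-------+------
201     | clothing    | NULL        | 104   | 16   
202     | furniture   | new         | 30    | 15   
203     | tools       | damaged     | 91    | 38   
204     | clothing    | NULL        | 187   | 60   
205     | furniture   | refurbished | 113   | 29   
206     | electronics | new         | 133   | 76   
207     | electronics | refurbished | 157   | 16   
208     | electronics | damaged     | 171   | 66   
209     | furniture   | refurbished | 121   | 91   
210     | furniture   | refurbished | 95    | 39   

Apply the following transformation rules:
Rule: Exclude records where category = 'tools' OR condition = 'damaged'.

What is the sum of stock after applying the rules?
342

Step 1: Find records where category = 'tools' OR condition = 'damaged'
Step 2: 2 records match, summing to 104
Step 3: Original sum: 446
Step 4: Remaining sum = 446 - 104 = 342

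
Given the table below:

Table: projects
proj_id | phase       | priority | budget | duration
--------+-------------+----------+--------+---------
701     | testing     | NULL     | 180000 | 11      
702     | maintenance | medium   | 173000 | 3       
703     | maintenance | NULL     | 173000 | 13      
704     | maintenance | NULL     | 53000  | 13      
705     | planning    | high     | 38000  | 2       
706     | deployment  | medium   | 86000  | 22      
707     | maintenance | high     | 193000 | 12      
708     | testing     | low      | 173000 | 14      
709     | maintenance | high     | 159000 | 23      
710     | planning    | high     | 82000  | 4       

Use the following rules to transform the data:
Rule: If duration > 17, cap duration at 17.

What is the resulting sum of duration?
106

Step 1: 2 records have duration > 17
Step 2: These records originally summed to 45
Step 3: After capping: 2 × 17 = 34
Step 4: Unaffected records sum: 72
Step 5: Final sum = 34 + 72 = 106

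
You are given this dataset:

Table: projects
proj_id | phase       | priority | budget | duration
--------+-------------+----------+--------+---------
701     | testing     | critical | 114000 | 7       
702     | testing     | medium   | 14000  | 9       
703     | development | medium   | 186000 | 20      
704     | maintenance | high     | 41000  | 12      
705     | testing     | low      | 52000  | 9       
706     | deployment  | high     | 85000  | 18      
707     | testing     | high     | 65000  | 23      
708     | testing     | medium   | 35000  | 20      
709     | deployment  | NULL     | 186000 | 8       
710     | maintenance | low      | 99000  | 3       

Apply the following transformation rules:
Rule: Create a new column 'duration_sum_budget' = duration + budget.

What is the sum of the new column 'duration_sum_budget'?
877129

Step 1: For each record, compute duration + budget
Example calculations:
  7 + 114000 = 114007
  9 + 14000 = 14009
  20 + 186000 = 186020
  ...
Step 2: Sum all derived values
Step 3: Total = 877129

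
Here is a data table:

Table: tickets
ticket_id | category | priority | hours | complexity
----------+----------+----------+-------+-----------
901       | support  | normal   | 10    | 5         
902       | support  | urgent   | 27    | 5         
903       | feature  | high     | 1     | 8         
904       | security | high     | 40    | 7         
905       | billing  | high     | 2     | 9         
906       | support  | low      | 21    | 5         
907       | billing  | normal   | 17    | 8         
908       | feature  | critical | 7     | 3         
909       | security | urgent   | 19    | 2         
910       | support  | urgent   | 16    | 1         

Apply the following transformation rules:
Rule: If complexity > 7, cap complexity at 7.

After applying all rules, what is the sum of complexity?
49

Step 1: 3 records have complexity > 7
Step 2: These records originally summed to 25
Step 3: After capping: 3 × 7 = 21
Step 4: Unaffected records sum: 28
Step 5: Final sum = 21 + 28 = 49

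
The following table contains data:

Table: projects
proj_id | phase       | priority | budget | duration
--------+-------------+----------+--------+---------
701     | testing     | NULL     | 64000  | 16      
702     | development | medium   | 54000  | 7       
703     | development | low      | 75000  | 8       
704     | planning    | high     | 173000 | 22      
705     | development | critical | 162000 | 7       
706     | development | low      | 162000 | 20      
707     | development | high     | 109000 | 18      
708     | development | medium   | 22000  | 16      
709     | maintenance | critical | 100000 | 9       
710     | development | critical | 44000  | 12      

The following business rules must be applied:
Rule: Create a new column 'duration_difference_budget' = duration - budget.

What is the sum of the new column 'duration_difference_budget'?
-964865

Step 1: For each record, compute duration - budget
Example calculations:
  16 - 64000 = -63984
  7 - 54000 = -53993
  8 - 75000 = -74992
  ...
Step 2: Sum all derived values
Step 3: Total = -964865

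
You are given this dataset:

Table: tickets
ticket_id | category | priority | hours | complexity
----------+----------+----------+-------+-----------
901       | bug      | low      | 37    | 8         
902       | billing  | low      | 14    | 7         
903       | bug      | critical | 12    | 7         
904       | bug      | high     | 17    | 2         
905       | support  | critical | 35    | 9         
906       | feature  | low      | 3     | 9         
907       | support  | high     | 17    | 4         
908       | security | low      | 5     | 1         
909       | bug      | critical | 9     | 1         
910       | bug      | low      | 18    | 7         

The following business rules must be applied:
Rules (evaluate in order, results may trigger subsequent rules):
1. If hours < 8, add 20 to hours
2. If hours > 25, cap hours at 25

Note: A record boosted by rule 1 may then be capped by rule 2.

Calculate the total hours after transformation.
185

Step 1: Apply rule 1 to records with hours < 8
  - 2 records get bonus of 20
  - Of these, 0 records then exceed 25 and get capped
Step 2: Apply rule 2 to records with hours > 25
  - 2 records (original) are capped
Step 3: Calculate final sum = 185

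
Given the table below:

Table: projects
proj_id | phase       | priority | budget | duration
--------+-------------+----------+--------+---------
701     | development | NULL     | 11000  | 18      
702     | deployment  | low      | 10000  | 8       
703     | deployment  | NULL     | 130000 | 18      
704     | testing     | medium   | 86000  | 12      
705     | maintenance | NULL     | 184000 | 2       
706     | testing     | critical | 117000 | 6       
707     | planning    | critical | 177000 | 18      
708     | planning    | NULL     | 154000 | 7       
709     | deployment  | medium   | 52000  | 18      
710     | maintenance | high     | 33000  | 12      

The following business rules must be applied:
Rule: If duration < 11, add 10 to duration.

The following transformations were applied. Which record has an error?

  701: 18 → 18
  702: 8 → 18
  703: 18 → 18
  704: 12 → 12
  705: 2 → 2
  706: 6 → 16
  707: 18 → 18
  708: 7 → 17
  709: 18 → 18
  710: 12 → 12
Record 705 has an error. The correct transformed value should be 12, not 2.

Step 1: Check each record against the rule
Step 2: Record 705 has duration = 2
Step 3: Since 2 < 11, the bonus should have been applied
Step 4: Correct value = 12, but claimed value = 2
Conclusion: Record 705 has the error.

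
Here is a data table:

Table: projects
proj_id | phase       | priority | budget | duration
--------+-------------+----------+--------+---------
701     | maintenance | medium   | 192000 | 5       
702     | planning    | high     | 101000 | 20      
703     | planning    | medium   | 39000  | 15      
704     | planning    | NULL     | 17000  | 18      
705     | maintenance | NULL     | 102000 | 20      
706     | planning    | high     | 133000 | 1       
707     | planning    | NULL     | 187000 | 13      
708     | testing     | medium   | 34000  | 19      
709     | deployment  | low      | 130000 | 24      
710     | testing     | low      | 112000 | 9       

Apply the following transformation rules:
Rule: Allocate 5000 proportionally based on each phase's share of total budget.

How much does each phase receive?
deployment: 620.82, maintenance: 1404.01, planning: 2277.94, testing: 697.23

Step 1: Calculate total budget = 1047000
Step 2: Calculate each phase's proportion:
  deployment: 130000/1047000 = 12.42% → 620.82
  maintenance: 294000/1047000 = 28.08% → 1404.01
  planning: 477000/1047000 = 45.56% → 2277.94
  testing: 146000/1047000 = 13.94% → 697.23
Step 3: Verify: sum of allocations ≈ 5000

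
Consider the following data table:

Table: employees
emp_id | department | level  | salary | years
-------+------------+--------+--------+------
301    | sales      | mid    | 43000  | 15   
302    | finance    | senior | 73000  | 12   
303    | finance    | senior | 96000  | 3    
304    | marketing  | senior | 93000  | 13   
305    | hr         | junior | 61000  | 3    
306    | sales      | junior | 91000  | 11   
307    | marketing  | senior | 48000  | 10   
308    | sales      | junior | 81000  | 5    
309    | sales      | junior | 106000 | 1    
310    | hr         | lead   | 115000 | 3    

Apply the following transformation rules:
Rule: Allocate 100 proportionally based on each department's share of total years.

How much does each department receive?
finance: 19.74, hr: 7.89, marketing: 30.26, sales: 42.11

Step 1: Calculate total years = 76
Step 2: Calculate each department's proportion:
  finance: 15/76 = 19.74% → 19.74
  hr: 6/76 = 7.89% → 7.89
  marketing: 23/76 = 30.26% → 30.26
  sales: 32/76 = 42.11% → 42.11
Step 3: Verify: sum of allocations ≈ 100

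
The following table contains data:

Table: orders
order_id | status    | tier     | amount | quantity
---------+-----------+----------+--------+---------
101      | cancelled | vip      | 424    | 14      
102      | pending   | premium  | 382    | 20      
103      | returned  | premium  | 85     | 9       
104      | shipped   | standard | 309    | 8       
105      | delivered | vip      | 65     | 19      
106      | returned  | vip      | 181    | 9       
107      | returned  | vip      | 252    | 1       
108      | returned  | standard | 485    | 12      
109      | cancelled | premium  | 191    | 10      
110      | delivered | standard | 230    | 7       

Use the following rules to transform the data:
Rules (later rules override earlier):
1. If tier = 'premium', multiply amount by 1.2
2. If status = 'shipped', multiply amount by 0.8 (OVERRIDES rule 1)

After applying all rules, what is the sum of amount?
2673.8

Step 1: Rule 2 takes priority for records with status = 'shipped'
  - 1 records: 309 × 0.8 = 247.2
Step 2: Rule 1 applies to remaining records with tier = 'premium'
  - 3 records: 658 × 1.2 = 789.6
Step 3: Other records unchanged: 1637
Step 4: Final sum = 247.2 + 789.6 + 1637 = 2673.8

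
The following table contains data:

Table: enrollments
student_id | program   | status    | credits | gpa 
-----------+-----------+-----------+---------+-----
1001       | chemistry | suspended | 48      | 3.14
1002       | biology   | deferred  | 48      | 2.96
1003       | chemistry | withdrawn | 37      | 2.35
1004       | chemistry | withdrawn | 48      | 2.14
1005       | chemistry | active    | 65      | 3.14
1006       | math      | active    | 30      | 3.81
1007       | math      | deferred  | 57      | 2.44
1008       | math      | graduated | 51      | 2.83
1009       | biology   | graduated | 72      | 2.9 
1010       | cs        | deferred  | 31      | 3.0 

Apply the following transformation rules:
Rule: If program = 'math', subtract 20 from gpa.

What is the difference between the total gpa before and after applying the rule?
60.0

Step 1: Original sum of gpa = 28.71
Step 2: 3 records have program = 'math'
Step 3: Each affected record changes by -20
Step 4: Total change = 3 × -20 = -60
Step 5: New sum = 28.71 + -60 = -31.29
Step 6: Difference = |-31.29 - 28.71| = 60.0
        (Sum decreased by 60.0)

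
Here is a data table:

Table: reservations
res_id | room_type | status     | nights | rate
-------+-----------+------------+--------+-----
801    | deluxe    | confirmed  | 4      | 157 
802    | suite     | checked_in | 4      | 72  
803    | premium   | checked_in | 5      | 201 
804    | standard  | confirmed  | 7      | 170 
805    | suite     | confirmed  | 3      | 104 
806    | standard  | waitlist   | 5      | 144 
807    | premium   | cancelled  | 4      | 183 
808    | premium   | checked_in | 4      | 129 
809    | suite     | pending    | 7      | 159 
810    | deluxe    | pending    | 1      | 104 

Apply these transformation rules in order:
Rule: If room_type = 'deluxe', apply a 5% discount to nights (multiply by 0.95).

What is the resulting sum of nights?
43.75

Step 1: Records with room_type = 'deluxe' have total nights = 5
Step 2: Apply multiplier: 5 × 0.95 = 4.75
Step 3: Other records total: 39
Step 4: Final sum = 4.75 + 39 = 43.75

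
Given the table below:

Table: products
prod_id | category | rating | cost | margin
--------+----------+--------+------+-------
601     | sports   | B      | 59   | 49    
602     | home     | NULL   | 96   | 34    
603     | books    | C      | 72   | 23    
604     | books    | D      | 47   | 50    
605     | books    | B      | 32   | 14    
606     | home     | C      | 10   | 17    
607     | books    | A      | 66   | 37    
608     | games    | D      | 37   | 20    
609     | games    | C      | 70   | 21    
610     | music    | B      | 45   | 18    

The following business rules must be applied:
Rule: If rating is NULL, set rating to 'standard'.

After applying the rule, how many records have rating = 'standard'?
1

Step 1: Count records where rating IS NULL
Step 2: Found 1 records with NULL rating
Step 3: These records will have rating set to 'standard'
Step 4: Records already having rating = 'standard': 0
Step 5: Answer: 1 + 0 = 1 records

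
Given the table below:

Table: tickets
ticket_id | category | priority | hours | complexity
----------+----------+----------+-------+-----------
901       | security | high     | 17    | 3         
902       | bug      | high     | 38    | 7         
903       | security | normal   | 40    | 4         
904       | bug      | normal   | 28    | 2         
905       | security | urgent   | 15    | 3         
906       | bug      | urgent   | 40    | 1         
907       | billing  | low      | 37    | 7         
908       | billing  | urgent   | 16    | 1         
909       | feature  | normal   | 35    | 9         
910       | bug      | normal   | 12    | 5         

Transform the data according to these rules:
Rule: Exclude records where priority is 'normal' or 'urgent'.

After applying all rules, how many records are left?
3

Step 1: Count records to exclude
  - 4 (normal) + 3 (urgent) = 7 records
Step 2: Total records: 10
Step 3: Remaining = 10 - 7 = 3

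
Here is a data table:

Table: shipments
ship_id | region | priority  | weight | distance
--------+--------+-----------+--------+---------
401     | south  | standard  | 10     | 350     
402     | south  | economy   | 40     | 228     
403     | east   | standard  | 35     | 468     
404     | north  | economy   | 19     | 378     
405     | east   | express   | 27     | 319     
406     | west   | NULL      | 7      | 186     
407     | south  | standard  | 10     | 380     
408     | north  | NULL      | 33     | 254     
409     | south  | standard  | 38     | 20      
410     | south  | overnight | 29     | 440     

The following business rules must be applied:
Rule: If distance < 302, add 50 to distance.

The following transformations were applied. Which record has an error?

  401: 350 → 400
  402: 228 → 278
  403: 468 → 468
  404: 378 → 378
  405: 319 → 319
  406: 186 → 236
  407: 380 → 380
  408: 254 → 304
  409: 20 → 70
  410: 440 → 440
Record 401 has an error. The correct transformed value should be 350, not 400.

Step 1: Check each record against the rule
Step 2: Record 401 has distance = 350
Step 3: Since 350 >= 302, the bonus should not have been applied
Step 4: Correct value = 350, but claimed value = 400
Conclusion: Record 401 has the error.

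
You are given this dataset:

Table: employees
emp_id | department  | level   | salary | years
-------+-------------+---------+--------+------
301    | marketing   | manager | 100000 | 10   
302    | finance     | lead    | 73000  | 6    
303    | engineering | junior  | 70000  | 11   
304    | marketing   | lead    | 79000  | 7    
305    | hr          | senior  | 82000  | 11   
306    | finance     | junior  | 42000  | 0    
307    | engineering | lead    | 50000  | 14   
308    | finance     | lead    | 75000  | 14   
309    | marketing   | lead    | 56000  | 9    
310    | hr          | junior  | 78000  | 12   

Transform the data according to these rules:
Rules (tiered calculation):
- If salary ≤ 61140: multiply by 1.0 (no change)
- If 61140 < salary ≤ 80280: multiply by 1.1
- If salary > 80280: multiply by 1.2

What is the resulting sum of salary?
778900.0

Step 1: Tier 1 (salary ≤ 61140): 3 records, sum = 148000 × 1.0 = 148000.0
Step 2: Tier 2 (61140 < salary ≤ 80280): 5 records, sum = 375000 × 1.1 = 412500.0
Step 3: Tier 3 (salary > 80280): 2 records, sum = 182000 × 1.2 = 218400.0
Step 4: Final sum = 148000.0 + 412500.0 + 218400.0 = 778900.0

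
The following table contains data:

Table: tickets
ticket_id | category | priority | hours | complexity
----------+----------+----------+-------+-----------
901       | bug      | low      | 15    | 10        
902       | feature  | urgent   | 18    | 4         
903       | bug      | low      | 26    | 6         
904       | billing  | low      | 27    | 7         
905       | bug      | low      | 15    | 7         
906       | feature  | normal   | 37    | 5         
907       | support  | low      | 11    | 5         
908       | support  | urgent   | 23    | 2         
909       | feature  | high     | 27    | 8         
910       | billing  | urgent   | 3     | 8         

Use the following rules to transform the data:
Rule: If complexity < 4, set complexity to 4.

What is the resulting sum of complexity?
64

Step 1: 1 records have complexity < 4
Step 2: These records originally summed to 2
Step 3: After setting to minimum: 1 × 4 = 4
Step 4: Unaffected records sum: 60
Step 5: Final sum = 4 + 60 = 64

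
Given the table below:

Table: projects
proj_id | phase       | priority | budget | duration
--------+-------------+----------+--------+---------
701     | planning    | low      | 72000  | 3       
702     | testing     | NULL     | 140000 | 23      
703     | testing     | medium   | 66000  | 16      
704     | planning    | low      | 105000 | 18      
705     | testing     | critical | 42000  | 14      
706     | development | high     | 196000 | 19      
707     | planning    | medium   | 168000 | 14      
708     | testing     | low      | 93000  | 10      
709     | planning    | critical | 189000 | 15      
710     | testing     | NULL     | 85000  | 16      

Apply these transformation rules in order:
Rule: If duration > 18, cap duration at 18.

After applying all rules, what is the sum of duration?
142

Step 1: 2 records have duration > 18
Step 2: These records originally summed to 42
Step 3: After capping: 2 × 18 = 36
Step 4: Unaffected records sum: 106
Step 5: Final sum = 36 + 106 = 142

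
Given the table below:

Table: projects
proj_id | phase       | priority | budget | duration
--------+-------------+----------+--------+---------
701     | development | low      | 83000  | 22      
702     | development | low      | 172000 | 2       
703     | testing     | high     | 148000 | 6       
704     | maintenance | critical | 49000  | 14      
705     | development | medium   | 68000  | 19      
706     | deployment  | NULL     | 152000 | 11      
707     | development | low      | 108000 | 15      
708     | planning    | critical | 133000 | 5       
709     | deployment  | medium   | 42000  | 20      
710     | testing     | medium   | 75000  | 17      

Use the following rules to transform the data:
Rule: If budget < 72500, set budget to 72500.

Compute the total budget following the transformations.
1088500

Step 1: 3 records have budget < 72500
Step 2: These records originally summed to 159000
Step 3: After setting to minimum: 3 × 72500 = 217500
Step 4: Unaffected records sum: 871000
Step 5: Final sum = 217500 + 871000 = 1088500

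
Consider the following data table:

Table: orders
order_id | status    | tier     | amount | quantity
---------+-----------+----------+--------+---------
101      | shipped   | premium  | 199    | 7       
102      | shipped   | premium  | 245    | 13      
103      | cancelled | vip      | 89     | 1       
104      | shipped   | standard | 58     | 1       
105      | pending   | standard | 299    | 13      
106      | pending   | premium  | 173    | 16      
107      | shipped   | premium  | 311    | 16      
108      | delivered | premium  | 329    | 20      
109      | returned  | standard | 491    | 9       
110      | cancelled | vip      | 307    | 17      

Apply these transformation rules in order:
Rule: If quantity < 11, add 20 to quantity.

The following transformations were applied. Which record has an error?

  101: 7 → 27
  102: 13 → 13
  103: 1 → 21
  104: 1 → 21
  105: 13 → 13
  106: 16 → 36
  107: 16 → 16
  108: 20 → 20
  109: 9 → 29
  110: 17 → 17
Record 106 has an error. The correct transformed value should be 16, not 36.

Step 1: Check each record against the rule
Step 2: Record 106 has quantity = 16
Step 3: Since 16 >= 11, the bonus should not have been applied
Step 4: Correct value = 16, but claimed value = 36
Conclusion: Record 106 has the error.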